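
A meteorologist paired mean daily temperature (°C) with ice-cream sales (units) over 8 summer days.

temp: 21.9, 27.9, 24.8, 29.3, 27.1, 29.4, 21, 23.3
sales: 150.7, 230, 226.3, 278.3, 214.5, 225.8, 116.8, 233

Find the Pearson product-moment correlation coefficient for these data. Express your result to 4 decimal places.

0.8005

n = 8, Σx = 204.7, Σy = 1675.4, Σx² = 5314.21, Σy² = 369200.2, Σxy = 43816.93
nΣxy − ΣxΣy = 350535.44 − 342954.38 = 7581.06
nΣx² − (Σx)² = 42513.68 − 41902.09 = 611.59; nΣy² − (Σy)² = 2953601.6 − 2806965.16 = 146636.44
r = 7581.06 / √(611.59 × 146636.44) = 7581.06 / 9470.0254 ≈ 0.8005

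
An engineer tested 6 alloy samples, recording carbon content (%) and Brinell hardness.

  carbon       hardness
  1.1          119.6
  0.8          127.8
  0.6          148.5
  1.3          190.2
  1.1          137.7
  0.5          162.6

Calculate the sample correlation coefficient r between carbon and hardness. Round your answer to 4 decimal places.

0.1270

n = 6, Σx = 5.4, Σy = 886.4, Σx² = 5.36, Σy² = 134265.34, Σxy = 802.93
nΣxy − ΣxΣy = 4817.58 − 4786.56 = 31.02
nΣx² − (Σx)² = 32.16 − 29.16 = 3; nΣy² − (Σy)² = 805592.04 − 785704.96 = 19887.08
r = 31.02 / √(3 × 19887.08) = 31.02 / 244.2565 ≈ 0.1270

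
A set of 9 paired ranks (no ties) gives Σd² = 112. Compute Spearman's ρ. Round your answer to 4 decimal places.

0.0667

ρ = 1 − 6Σd² / [n(n²−1)] = 1 − 6×112 / (9×80)
  = 1 − 672/720 = 1 − 0.93333 ≈ 0.0667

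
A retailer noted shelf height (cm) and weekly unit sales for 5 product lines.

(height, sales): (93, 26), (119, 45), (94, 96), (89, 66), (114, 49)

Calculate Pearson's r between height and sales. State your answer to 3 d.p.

-0.313

n = 5, Σx = 509, Σy = 282, Σx² = 52563, Σy² = 18674, Σxy = 28257
nΣxy − ΣxΣy = 141285 − 143538 = -2253
nΣx² − (Σx)² = 262815 − 259081 = 3734; nΣy² − (Σy)² = 93370 − 79524 = 13846
r = -2253 / √(3734 × 13846) = -2253 / 7190.3382 ≈ -0.313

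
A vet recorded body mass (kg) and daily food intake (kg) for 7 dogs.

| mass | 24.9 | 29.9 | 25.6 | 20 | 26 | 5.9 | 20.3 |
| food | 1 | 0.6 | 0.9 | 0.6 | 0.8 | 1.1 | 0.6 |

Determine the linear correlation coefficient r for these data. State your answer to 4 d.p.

n = 7, Σx = 152.6, Σy = 5.6, Σx² = 3692.28, Σy² = 4.74, Σxy = 117.35
nΣxy − ΣxΣy = 821.45 − 854.56 = -33.11
nΣx² − (Σx)² = 25845.96 − 23286.76 = 2559.2; nΣy² − (Σy)² = 33.18 − 31.36 = 1.82
r = -33.11 / √(2559.2 × 1.82) = -33.11 / 68.2477 ≈ -0.4851

-0.4851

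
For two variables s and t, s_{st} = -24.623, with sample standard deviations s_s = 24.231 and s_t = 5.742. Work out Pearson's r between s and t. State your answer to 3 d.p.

-0.177

r = Cov(s,t) / (s_s · s_t) = -24.623 / (24.231 × 5.742)
  = -24.623 / 139.1344 ≈ -0.177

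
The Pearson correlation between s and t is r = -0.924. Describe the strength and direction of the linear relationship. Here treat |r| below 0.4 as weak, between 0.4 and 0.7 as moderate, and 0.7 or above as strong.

r = -0.924 < 0 so the relationship is negative.
|r| = 0.924, which falls in the strong range.

strong negative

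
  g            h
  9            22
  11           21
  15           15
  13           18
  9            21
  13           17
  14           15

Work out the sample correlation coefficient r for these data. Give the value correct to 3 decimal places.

-0.954

n = 7, Σg = 84, Σh = 129, Σg² = 1042, Σh² = 2429, Σgh = 1508
nΣgh − ΣgΣh = 10556 − 10836 = -280
nΣg² − (Σg)² = 7294 − 7056 = 238; nΣh² − (Σh)² = 17003 − 16641 = 362
r = -280 / √(238 × 362) = -280 / 293.5234 ≈ -0.954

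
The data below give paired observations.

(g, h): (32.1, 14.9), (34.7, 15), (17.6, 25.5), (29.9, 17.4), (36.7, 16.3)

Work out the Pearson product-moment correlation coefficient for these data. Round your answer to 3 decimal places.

n = 5, Σg = 151, Σh = 89.1, Σg² = 4785.16, Σh² = 1665.71, Σgh = 2566.06
nΣgh − ΣgΣh = 12830.3 − 13454.1 = -623.8
nΣg² − (Σg)² = 23925.8 − 22801 = 1124.8; nΣh² − (Σh)² = 8328.55 − 7938.81 = 389.74
r = -623.8 / √(1124.8 × 389.74) = -623.8 / 662.1024 ≈ -0.942

-0.942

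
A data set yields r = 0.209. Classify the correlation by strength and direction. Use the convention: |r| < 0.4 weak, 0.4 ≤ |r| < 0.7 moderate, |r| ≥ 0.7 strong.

r = 0.209 > 0 so the relationship is positive.
|r| = 0.209, which falls in the weak range.

weak positive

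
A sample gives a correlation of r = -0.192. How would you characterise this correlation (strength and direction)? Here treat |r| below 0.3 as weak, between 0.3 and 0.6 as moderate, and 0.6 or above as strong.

r = -0.192 < 0 so the relationship is negative.
|r| = 0.192, which falls in the weak range.

weak negative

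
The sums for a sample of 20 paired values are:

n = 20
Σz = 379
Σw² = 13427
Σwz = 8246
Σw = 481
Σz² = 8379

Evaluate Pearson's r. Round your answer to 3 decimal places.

r = (nΣwz − ΣwΣz) / √[(nΣw² − (Σw)²)(nΣz² − (Σz)²)]
Numerator: 20×8246 − 481×379 = -17379
Denominator: √[(268540 − 231361)(167580 − 143641)] = √[37179 × 23939] = 29833.3384
r = -17379 / 29833.3384 ≈ -0.583

-0.583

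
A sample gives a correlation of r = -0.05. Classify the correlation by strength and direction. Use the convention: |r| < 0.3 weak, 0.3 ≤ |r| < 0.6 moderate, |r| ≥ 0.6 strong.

r = -0.05 < 0 so the relationship is negative.
|r| = 0.05, which falls in the weak range.

weak negative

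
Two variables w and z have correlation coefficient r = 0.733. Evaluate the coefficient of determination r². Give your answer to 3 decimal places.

0.537

r² = (0.733)² = 0.537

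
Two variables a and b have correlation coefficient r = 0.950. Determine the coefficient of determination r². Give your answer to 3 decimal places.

r² = (0.950)² = 0.903

0.903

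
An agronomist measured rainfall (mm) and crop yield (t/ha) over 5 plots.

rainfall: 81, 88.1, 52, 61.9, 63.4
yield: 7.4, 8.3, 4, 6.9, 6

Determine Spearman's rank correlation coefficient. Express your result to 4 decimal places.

0.9000

Rank rainfall: 4, 5, 1, 2, 3
Rank yield: 4, 5, 1, 3, 2
d = rank(rainfall) − rank(yield): 0, 0, 0, -1, 1; Σd² = 2
ρ = 1 − 6Σd² / [n(n²−1)] = 1 − 6×2 / (5×24) = 1 − 12/120 ≈ 0.9000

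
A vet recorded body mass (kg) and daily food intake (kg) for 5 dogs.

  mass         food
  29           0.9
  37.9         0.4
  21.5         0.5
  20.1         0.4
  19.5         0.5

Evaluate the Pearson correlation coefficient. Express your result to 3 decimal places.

0.104

n = 5, Σx = 128, Σy = 2.7, Σx² = 3523.92, Σy² = 1.63, Σxy = 69.8
nΣxy − ΣxΣy = 349 − 345.6 = 3.4
nΣx² − (Σx)² = 17619.6 − 16384 = 1235.6; nΣy² − (Σy)² = 8.15 − 7.29 = 0.86
r = 3.4 / √(1235.6 × 0.86) = 3.4 / 32.5978 ≈ 0.104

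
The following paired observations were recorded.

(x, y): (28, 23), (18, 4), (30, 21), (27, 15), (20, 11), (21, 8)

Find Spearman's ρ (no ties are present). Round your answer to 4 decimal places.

0.8857

Rank x: 5, 1, 6, 4, 2, 3
Rank y: 6, 1, 5, 4, 3, 2
d = rank(x) − rank(y): -1, 0, 1, 0, -1, 1; Σd² = 4
ρ = 1 − 6Σd² / [n(n²−1)] = 1 − 6×4 / (6×35) = 1 − 24/210 ≈ 0.8857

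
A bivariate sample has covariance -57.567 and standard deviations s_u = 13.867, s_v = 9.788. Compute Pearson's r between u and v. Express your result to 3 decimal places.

-0.424

r = Cov(u,v) / (s_u · s_v) = -57.567 / (13.867 × 9.788)
  = -57.567 / 135.7302 ≈ -0.424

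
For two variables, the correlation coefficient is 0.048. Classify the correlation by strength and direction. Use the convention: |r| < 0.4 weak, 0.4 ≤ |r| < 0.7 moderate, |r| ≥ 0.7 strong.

weak positive

r = 0.048 > 0 so the relationship is positive.
|r| = 0.048, which falls in the weak range.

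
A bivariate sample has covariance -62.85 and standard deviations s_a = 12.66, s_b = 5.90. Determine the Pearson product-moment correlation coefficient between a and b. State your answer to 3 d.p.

r = Cov(a,b) / (s_a · s_b) = -62.85 / (12.66 × 5.90)
  = -62.85 / 74.6940 ≈ -0.841

-0.841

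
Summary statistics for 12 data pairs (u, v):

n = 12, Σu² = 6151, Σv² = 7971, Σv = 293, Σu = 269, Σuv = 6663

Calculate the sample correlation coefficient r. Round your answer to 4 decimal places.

0.3020

r = (nΣuv − ΣuΣv) / √[(nΣu² − (Σu)²)(nΣv² − (Σv)²)]
Numerator: 12×6663 − 269×293 = 1139
Denominator: √[(73812 − 72361)(95652 − 85849)] = √[1451 × 9803] = 3771.4921
r = 1139 / 3771.4921 ≈ 0.3020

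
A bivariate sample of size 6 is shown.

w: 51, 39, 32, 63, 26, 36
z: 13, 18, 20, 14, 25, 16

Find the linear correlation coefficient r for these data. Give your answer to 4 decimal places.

n = 6, Σw = 247, Σz = 106, Σw² = 11087, Σz² = 1970, Σwz = 4113
nΣwz − ΣwΣz = 24678 − 26182 = -1504
nΣw² − (Σw)² = 66522 − 61009 = 5513; nΣz² − (Σz)² = 11820 − 11236 = 584
r = -1504 / √(5513 × 584) = -1504 / 1794.3222 ≈ -0.8382

-0.8382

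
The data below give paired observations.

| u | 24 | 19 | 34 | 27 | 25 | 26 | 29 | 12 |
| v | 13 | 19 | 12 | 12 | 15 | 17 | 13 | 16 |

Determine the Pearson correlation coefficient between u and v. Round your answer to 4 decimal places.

-0.6372

n = 8, Σu = 196, Σv = 117, Σu² = 5108, Σv² = 1757, Σuv = 2791
nΣuv − ΣuΣv = 22328 − 22932 = -604
nΣu² − (Σu)² = 40864 − 38416 = 2448; nΣv² − (Σv)² = 14056 − 13689 = 367
r = -604 / √(2448 × 367) = -604 / 947.8481 ≈ -0.6372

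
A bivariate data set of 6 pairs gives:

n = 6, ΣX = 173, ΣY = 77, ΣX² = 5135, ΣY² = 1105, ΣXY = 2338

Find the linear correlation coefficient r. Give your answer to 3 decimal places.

r = (nΣXY − ΣXΣY) / √[(nΣX² − (ΣX)²)(nΣY² − (ΣY)²)]
Numerator: 6×2338 − 173×77 = 707
Denominator: √[(30810 − 29929)(6630 − 5929)] = √[881 × 701] = 785.8632
r = 707 / 785.8632 ≈ 0.900

0.900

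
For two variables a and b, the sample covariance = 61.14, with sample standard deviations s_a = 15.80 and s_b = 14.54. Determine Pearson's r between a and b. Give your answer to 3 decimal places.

0.266

r = Cov(a,b) / (s_a · s_b) = 61.14 / (15.80 × 14.54)
  = 61.14 / 229.7320 ≈ 0.266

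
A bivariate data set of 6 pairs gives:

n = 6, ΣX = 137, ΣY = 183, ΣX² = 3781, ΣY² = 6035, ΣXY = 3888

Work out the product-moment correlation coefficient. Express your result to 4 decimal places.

-0.5339

r = (nΣXY − ΣXΣY) / √[(nΣX² − (ΣX)²)(nΣY² − (ΣY)²)]
Numerator: 6×3888 − 137×183 = -1743
Denominator: √[(22686 − 18769)(36210 − 33489)] = √[3917 × 2721] = 3264.6833
r = -1743 / 3264.6833 ≈ -0.5339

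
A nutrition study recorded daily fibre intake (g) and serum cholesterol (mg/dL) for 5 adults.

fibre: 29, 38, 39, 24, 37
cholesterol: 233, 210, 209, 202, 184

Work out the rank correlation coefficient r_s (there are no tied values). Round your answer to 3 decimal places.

0.100

Rank fibre: 2, 4, 5, 1, 3
Rank cholesterol: 5, 4, 3, 2, 1
d = rank(fibre) − rank(cholesterol): -3, 0, 2, -1, 2; Σd² = 18
ρ = 1 − 6Σd² / [n(n²−1)] = 1 − 6×18 / (5×24) = 1 − 108/120 ≈ 0.100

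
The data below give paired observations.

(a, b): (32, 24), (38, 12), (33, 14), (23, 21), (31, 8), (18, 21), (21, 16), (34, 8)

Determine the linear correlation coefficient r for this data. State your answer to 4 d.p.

n = 8, Σa = 230, Σb = 124, Σa² = 6968, Σb² = 2182, Σab = 3403
nΣab − ΣaΣb = 27224 − 28520 = -1296
nΣa² − (Σa)² = 55744 − 52900 = 2844; nΣb² − (Σb)² = 17456 − 15376 = 2080
r = -1296 / √(2844 × 2080) = -1296 / 2432.1842 ≈ -0.5329

-0.5329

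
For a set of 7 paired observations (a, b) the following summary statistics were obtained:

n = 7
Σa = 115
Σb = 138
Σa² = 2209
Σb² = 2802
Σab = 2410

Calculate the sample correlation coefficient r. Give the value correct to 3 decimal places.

0.885

r = (nΣab − ΣaΣb) / √[(nΣa² − (Σa)²)(nΣb² − (Σb)²)]
Numerator: 7×2410 − 115×138 = 1000
Denominator: √[(15463 − 13225)(19614 − 19044)] = √[2238 × 570] = 1129.4512
r = 1000 / 1129.4512 ≈ 0.885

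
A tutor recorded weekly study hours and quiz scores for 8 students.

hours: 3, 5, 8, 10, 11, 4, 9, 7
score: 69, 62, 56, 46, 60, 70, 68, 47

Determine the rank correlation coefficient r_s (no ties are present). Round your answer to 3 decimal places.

Rank hours: 1, 3, 5, 7, 8, 2, 6, 4
Rank score: 7, 5, 3, 1, 4, 8, 6, 2
d = rank(hours) − rank(score): -6, -2, 2, 6, 4, -6, 0, 2; Σd² = 136
ρ = 1 − 6Σd² / [n(n²−1)] = 1 − 6×136 / (8×63) = 1 − 816/504 ≈ -0.619

-0.619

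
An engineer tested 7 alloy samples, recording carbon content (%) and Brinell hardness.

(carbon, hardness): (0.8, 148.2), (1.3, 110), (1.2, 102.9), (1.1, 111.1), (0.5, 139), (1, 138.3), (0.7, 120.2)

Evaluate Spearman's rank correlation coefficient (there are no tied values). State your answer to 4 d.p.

-0.7857

Rank carbon: 3, 7, 6, 5, 1, 4, 2
Rank hardness: 7, 2, 1, 3, 6, 5, 4
d = rank(carbon) − rank(hardness): -4, 5, 5, 2, -5, -1, -2; Σd² = 100
ρ = 1 − 6Σd² / [n(n²−1)] = 1 − 6×100 / (7×48) = 1 − 600/336 ≈ -0.7857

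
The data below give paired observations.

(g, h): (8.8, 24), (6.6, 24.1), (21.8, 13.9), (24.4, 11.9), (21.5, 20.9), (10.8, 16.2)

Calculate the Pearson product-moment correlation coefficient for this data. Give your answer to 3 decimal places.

-0.734

n = 6, Σg = 93.9, Σh = 111, Σg² = 1770.49, Σh² = 2190.88, Σgh = 1587.95
nΣgh − ΣgΣh = 9527.7 − 10422.9 = -895.2
nΣg² − (Σg)² = 10622.94 − 8817.21 = 1805.73; nΣh² − (Σh)² = 13145.28 − 12321 = 824.28
r = -895.2 / √(1805.73 × 824.28) = -895.2 / 1220.0111 ≈ -0.734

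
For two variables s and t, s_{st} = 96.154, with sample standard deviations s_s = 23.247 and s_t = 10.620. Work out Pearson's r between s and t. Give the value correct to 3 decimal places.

0.389

r = Cov(s,t) / (s_s · s_t) = 96.154 / (23.247 × 10.620)
  = 96.154 / 246.8831 ≈ 0.389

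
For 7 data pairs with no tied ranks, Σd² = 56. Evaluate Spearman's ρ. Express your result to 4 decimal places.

0.0000

ρ = 1 − 6Σd² / [n(n²−1)] = 1 − 6×56 / (7×48)
  = 1 − 336/336 = 1 − 1.00000 ≈ 0.0000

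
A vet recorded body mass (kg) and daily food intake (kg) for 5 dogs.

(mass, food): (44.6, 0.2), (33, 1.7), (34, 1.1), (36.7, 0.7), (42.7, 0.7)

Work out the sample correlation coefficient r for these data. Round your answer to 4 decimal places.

n = 5, Σx = 191, Σy = 4.4, Σx² = 7404.34, Σy² = 5.12, Σxy = 158
nΣxy − ΣxΣy = 790 − 840.4 = -50.4
nΣx² − (Σx)² = 37021.7 − 36481 = 540.7; nΣy² − (Σy)² = 25.6 − 19.36 = 6.24
r = -50.4 / √(540.7 × 6.24) = -50.4 / 58.0859 ≈ -0.8677

-0.8677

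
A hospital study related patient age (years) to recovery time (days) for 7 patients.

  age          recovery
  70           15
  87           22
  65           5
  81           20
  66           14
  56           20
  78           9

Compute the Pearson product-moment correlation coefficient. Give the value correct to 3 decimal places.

0.273

n = 7, Σx = 503, Σy = 105, Σx² = 36831, Σy² = 1811, Σxy = 7655
nΣxy − ΣxΣy = 53585 − 52815 = 770
nΣx² − (Σx)² = 257817 − 253009 = 4808; nΣy² − (Σy)² = 12677 − 11025 = 1652
r = 770 / √(4808 × 1652) = 770 / 2818.3002 ≈ 0.273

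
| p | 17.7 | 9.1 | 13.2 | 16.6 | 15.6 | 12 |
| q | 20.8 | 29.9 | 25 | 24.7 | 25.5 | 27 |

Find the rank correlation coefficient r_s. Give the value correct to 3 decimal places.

Rank p: 6, 1, 3, 5, 4, 2
Rank q: 1, 6, 3, 2, 4, 5
d = rank(p) − rank(q): 5, -5, 0, 3, 0, -3; Σd² = 68
ρ = 1 − 6Σd² / [n(n²−1)] = 1 − 6×68 / (6×35) = 1 − 408/210 ≈ -0.943

-0.943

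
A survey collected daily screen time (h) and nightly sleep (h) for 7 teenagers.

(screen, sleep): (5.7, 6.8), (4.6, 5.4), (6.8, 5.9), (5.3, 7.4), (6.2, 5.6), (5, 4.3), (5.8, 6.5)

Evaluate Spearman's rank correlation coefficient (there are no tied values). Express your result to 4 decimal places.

0.2857

Rank screen: 4, 1, 7, 3, 6, 2, 5
Rank sleep: 6, 2, 4, 7, 3, 1, 5
d = rank(screen) − rank(sleep): -2, -1, 3, -4, 3, 1, 0; Σd² = 40
ρ = 1 − 6Σd² / [n(n²−1)] = 1 − 6×40 / (7×48) = 1 − 240/336 ≈ 0.2857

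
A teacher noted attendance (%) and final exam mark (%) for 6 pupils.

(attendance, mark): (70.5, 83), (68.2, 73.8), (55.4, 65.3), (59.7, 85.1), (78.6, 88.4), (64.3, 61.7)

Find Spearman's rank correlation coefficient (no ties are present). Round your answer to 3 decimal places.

0.543

Rank attendance: 5, 4, 1, 2, 6, 3
Rank mark: 4, 3, 2, 5, 6, 1
d = rank(attendance) − rank(mark): 1, 1, -1, -3, 0, 2; Σd² = 16
ρ = 1 − 6Σd² / [n(n²−1)] = 1 − 6×16 / (6×35) = 1 − 96/210 ≈ 0.543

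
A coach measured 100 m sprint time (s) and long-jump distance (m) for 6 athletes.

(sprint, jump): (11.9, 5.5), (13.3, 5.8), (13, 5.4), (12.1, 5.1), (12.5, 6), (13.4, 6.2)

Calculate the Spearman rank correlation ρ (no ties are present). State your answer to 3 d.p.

Rank sprint: 1, 5, 4, 2, 3, 6
Rank jump: 3, 4, 2, 1, 5, 6
d = rank(sprint) − rank(jump): -2, 1, 2, 1, -2, 0; Σd² = 14
ρ = 1 − 6Σd² / [n(n²−1)] = 1 − 6×14 / (6×35) = 1 − 84/210 ≈ 0.600

0.600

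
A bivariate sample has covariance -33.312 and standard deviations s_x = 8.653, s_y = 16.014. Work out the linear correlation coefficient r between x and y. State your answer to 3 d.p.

r = Cov(x,y) / (s_x · s_y) = -33.312 / (8.653 × 16.014)
  = -33.312 / 138.5691 ≈ -0.240

-0.240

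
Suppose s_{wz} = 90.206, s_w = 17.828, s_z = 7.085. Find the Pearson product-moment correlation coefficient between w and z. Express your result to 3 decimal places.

0.714

r = Cov(w,z) / (s_w · s_z) = 90.206 / (17.828 × 7.085)
  = 90.206 / 126.3114 ≈ 0.714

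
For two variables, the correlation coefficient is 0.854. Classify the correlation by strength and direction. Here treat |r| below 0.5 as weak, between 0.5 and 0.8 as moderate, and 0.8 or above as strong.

strong positive

r = 0.854 > 0 so the relationship is positive.
|r| = 0.854, which falls in the strong range.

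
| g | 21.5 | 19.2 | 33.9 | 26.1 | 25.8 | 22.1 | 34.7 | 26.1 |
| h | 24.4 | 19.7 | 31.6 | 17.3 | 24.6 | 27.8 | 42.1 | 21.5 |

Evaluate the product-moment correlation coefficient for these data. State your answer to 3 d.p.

0.733

n = 8, Σg = 209.4, Σh = 209, Σg² = 5700.66, Σh² = 5893.96, Σgh = 5696.69
nΣgh − ΣgΣh = 45573.52 − 43764.6 = 1808.92
nΣg² − (Σg)² = 45605.28 − 43848.36 = 1756.92; nΣh² − (Σh)² = 47151.68 − 43681 = 3470.68
r = 1808.92 / √(1756.92 × 3470.68) = 1808.92 / 2469.3536 ≈ 0.733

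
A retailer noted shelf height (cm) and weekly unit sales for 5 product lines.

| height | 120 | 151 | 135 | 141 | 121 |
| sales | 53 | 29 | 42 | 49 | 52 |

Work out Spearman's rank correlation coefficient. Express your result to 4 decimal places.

Rank height: 1, 5, 3, 4, 2
Rank sales: 5, 1, 2, 3, 4
d = rank(height) − rank(sales): -4, 4, 1, 1, -2; Σd² = 38
ρ = 1 − 6Σd² / [n(n²−1)] = 1 − 6×38 / (5×24) = 1 − 228/120 ≈ -0.9000

-0.9000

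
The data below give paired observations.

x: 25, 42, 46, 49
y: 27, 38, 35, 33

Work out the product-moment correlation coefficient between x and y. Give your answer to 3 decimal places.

0.746

n = 4, Σx = 162, Σy = 133, Σx² = 6906, Σy² = 4487, Σxy = 5498
nΣxy − ΣxΣy = 21992 − 21546 = 446
nΣx² − (Σx)² = 27624 − 26244 = 1380; nΣy² − (Σy)² = 17948 − 17689 = 259
r = 446 / √(1380 × 259) = 446 / 597.8461 ≈ 0.746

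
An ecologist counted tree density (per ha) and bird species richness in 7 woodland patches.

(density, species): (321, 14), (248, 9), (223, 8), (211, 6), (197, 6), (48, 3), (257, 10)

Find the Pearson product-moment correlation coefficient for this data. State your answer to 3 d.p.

0.922

n = 7, Σx = 1505, Σy = 56, Σx² = 365957, Σy² = 522, Σxy = 13672
nΣxy − ΣxΣy = 95704 − 84280 = 11424
nΣx² − (Σx)² = 2561699 − 2265025 = 296674; nΣy² − (Σy)² = 3654 − 3136 = 518
r = 11424 / √(296674 × 518) = 11424 / 12396.6581 ≈ 0.922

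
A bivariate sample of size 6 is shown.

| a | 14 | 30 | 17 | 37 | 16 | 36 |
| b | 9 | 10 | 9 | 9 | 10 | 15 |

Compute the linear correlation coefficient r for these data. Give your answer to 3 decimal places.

0.503

n = 6, Σa = 150, Σb = 62, Σa² = 4306, Σb² = 668, Σab = 1612
nΣab − ΣaΣb = 9672 − 9300 = 372
nΣa² − (Σa)² = 25836 − 22500 = 3336; nΣb² − (Σb)² = 4008 − 3844 = 164
r = 372 / √(3336 × 164) = 372 / 739.6648 ≈ 0.503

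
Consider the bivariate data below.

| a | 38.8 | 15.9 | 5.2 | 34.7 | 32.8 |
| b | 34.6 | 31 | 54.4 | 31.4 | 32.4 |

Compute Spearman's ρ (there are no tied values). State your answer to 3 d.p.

Rank a: 5, 2, 1, 4, 3
Rank b: 4, 1, 5, 2, 3
d = rank(a) − rank(b): 1, 1, -4, 2, 0; Σd² = 22
ρ = 1 − 6Σd² / [n(n²−1)] = 1 − 6×22 / (5×24) = 1 − 132/120 ≈ -0.100

-0.100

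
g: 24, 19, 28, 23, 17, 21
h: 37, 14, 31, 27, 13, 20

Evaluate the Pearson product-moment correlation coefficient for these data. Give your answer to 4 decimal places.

n = 6, Σg = 132, Σh = 142, Σg² = 2980, Σh² = 3824, Σgh = 3284
nΣgh − ΣgΣh = 19704 − 18744 = 960
nΣg² − (Σg)² = 17880 − 17424 = 456; nΣh² − (Σh)² = 22944 − 20164 = 2780
r = 960 / √(456 × 2780) = 960 / 1125.9130 ≈ 0.8526

0.8526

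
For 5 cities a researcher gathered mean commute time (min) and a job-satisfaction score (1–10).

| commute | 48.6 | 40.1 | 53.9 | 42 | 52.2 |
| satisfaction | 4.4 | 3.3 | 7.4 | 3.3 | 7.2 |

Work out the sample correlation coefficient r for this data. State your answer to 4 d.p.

0.9437

n = 5, Σx = 236.8, Σy = 25.6, Σx² = 11364.02, Σy² = 147.74, Σxy = 1259.47
nΣxy − ΣxΣy = 6297.35 − 6062.08 = 235.27
nΣx² − (Σx)² = 56820.1 − 56074.24 = 745.86; nΣy² − (Σy)² = 738.7 − 655.36 = 83.34
r = 235.27 / √(745.86 × 83.34) = 235.27 / 249.3190 ≈ 0.9437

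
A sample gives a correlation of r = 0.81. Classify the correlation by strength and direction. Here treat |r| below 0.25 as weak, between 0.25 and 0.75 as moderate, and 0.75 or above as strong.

r = 0.81 > 0 so the relationship is positive.
|r| = 0.81, which falls in the strong range.

strong positive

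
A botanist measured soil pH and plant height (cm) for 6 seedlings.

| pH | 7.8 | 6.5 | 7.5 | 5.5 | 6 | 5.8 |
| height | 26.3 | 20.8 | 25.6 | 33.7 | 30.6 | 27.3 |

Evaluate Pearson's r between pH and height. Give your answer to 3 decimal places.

n = 6, Σx = 39.1, Σy = 164.3, Σx² = 259.23, Σy² = 4597.03, Σxy = 1059.63
nΣxy − ΣxΣy = 6357.78 − 6424.13 = -66.35
nΣx² − (Σx)² = 1555.38 − 1528.81 = 26.57; nΣy² − (Σy)² = 27582.18 − 26994.49 = 587.69
r = -66.35 / √(26.57 × 587.69) = -66.35 / 124.9597 ≈ -0.531

-0.531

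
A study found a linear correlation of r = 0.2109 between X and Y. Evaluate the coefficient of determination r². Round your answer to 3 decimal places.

0.044

r² = (0.2109)² = 0.044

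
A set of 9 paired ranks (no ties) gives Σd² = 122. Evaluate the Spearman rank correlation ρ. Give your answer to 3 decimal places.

-0.017

ρ = 1 − 6Σd² / [n(n²−1)] = 1 − 6×122 / (9×80)
  = 1 − 732/720 = 1 − 1.0167 ≈ -0.017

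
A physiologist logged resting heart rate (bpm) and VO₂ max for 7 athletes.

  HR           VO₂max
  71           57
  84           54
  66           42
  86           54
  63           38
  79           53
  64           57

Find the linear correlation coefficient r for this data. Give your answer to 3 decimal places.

n = 7, Σx = 513, Σy = 355, Σx² = 38155, Σy² = 18347, Σxy = 26228
nΣxy − ΣxΣy = 183596 − 182115 = 1481
nΣx² − (Σx)² = 267085 − 263169 = 3916; nΣy² − (Σy)² = 128429 − 126025 = 2404
r = 1481 / √(3916 × 2404) = 1481 / 3068.2347 ≈ 0.483

0.483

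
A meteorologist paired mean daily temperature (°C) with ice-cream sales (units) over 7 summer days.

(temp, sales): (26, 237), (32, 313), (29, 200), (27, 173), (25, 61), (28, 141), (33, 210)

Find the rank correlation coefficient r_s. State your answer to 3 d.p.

Rank temp: 2, 6, 5, 3, 1, 4, 7
Rank sales: 6, 7, 4, 3, 1, 2, 5
d = rank(temp) − rank(sales): -4, -1, 1, 0, 0, 2, 2; Σd² = 26
ρ = 1 − 6Σd² / [n(n²−1)] = 1 − 6×26 / (7×48) = 1 − 156/336 ≈ 0.536

0.536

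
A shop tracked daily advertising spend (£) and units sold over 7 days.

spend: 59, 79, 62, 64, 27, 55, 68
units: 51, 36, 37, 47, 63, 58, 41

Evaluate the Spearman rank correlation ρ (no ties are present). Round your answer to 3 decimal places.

-0.893

Rank spend: 3, 7, 4, 5, 1, 2, 6
Rank units: 5, 1, 2, 4, 7, 6, 3
d = rank(spend) − rank(units): -2, 6, 2, 1, -6, -4, 3; Σd² = 106
ρ = 1 − 6Σd² / [n(n²−1)] = 1 − 6×106 / (7×48) = 1 − 636/336 ≈ -0.893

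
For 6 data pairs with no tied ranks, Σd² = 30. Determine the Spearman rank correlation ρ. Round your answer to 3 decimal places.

ρ = 1 − 6Σd² / [n(n²−1)] = 1 − 6×30 / (6×35)
  = 1 − 180/210 = 1 − 0.8571 ≈ 0.143

0.143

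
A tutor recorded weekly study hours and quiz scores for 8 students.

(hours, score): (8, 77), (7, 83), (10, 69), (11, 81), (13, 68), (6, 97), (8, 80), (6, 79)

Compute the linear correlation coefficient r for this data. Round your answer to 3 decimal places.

n = 8, Σx = 69, Σy = 634, Σx² = 639, Σy² = 50814, Σxy = 5358
nΣxy − ΣxΣy = 42864 − 43746 = -882
nΣx² − (Σx)² = 5112 − 4761 = 351; nΣy² − (Σy)² = 406512 − 401956 = 4556
r = -882 / √(351 × 4556) = -882 / 1264.5774 ≈ -0.697

-0.697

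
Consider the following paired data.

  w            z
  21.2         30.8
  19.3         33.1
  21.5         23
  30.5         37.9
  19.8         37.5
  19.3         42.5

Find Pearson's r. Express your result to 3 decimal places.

0.089

n = 6, Σw = 131.6, Σz = 204.8, Σw² = 2978.96, Σz² = 7222.16, Σwz = 4504.99
nΣwz − ΣwΣz = 27029.94 − 26951.68 = 78.26
nΣw² − (Σw)² = 17873.76 − 17318.56 = 555.2; nΣz² − (Σz)² = 43332.96 − 41943.04 = 1389.92
r = 78.26 / √(555.2 × 1389.92) = 78.26 / 878.4552 ≈ 0.089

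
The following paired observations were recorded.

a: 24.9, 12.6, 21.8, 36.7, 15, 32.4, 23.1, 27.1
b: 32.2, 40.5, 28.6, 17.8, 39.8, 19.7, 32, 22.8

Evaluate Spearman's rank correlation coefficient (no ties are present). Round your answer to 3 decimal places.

Rank a: 5, 1, 3, 8, 2, 7, 4, 6
Rank b: 6, 8, 4, 1, 7, 2, 5, 3
d = rank(a) − rank(b): -1, -7, -1, 7, -5, 5, -1, 3; Σd² = 160
ρ = 1 − 6Σd² / [n(n²−1)] = 1 − 6×160 / (8×63) = 1 − 960/504 ≈ -0.905

-0.905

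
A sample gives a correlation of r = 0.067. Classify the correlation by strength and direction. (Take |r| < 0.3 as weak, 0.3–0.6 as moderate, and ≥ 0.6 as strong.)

weak positive

r = 0.067 > 0 so the relationship is positive.
|r| = 0.067, which falls in the weak range.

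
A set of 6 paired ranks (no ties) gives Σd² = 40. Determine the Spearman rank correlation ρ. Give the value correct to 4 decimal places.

ρ = 1 − 6Σd² / [n(n²−1)] = 1 − 6×40 / (6×35)
  = 1 − 240/210 = 1 − 1.14286 ≈ -0.1429

-0.1429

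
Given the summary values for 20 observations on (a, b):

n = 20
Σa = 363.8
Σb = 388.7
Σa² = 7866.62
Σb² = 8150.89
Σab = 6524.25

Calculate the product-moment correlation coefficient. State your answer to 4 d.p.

r = (nΣab − ΣaΣb) / √[(nΣa² − (Σa)²)(nΣb² − (Σb)²)]
Numerator: 20×6524.25 − 363.8×388.7 = -10924.06
Denominator: √[(157332.4 − 132350.44)(163017.8 − 151087.69)] = √[24981.96 × 11930.11] = 17263.7635
r = -10924.06 / 17263.7635 ≈ -0.6328

-0.6328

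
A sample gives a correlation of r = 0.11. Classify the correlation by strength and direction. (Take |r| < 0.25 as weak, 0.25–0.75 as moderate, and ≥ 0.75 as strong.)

r = 0.11 > 0 so the relationship is positive.
|r| = 0.11, which falls in the weak range.

weak positive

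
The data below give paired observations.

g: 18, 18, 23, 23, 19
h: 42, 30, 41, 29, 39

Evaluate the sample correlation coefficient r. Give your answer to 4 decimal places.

-0.1428

n = 5, Σg = 101, Σh = 181, Σg² = 2067, Σh² = 6707, Σgh = 3647
nΣgh − ΣgΣh = 18235 − 18281 = -46
nΣg² − (Σg)² = 10335 − 10201 = 134; nΣh² − (Σh)² = 33535 − 32761 = 774
r = -46 / √(134 × 774) = -46 / 322.0497 ≈ -0.1428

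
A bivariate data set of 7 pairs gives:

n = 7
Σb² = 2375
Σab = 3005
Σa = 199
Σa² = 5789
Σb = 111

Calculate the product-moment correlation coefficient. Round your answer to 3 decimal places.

-0.529

r = (nΣab − ΣaΣb) / √[(nΣa² − (Σa)²)(nΣb² − (Σb)²)]
Numerator: 7×3005 − 199×111 = -1054
Denominator: √[(40523 − 39601)(16625 − 12321)] = √[922 × 4304] = 1992.0562
r = -1054 / 1992.0562 ≈ -0.529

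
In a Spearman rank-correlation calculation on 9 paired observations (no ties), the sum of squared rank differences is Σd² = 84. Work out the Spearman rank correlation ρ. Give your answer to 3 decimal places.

ρ = 1 − 6Σd² / [n(n²−1)] = 1 − 6×84 / (9×80)
  = 1 − 504/720 = 1 − 0.7000 ≈ 0.300

0.300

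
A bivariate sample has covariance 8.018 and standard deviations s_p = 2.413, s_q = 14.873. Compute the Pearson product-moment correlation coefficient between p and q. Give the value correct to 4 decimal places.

0.2234

r = Cov(p,q) / (s_p · s_q) = 8.018 / (2.413 × 14.873)
  = 8.018 / 35.8885 ≈ 0.2234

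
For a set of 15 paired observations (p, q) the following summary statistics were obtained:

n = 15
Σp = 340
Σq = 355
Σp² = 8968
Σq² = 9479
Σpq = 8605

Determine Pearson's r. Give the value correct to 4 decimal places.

r = (nΣpq − ΣpΣq) / √[(nΣp² − (Σp)²)(nΣq² − (Σq)²)]
Numerator: 15×8605 − 340×355 = 8375
Denominator: √[(134520 − 115600)(142185 − 126025)] = √[18920 × 16160] = 17485.6284
r = 8375 / 17485.6284 ≈ 0.4790

0.4790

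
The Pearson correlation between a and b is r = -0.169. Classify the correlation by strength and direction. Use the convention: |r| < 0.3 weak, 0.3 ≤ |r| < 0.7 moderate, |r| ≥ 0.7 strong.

r = -0.169 < 0 so the relationship is negative.
|r| = 0.169, which falls in the weak range.

weak negative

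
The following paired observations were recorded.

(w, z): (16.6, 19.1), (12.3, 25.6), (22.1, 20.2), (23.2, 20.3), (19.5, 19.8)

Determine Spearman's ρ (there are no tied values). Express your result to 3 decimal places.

0.000

Rank w: 2, 1, 4, 5, 3
Rank z: 1, 5, 3, 4, 2
d = rank(w) − rank(z): 1, -4, 1, 1, 1; Σd² = 20
ρ = 1 − 6Σd² / [n(n²−1)] = 1 − 6×20 / (5×24) = 1 − 120/120 ≈ 0.000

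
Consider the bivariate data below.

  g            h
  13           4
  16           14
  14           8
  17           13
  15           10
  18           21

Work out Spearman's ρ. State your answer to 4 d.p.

0.9429

Rank g: 1, 4, 2, 5, 3, 6
Rank h: 1, 5, 2, 4, 3, 6
d = rank(g) − rank(h): 0, -1, 0, 1, 0, 0; Σd² = 2
ρ = 1 − 6Σd² / [n(n²−1)] = 1 − 6×2 / (6×35) = 1 − 12/210 ≈ 0.9429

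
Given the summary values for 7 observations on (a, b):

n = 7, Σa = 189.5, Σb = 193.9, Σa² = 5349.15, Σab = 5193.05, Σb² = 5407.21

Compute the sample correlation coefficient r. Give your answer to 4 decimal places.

r = (nΣab − ΣaΣb) / √[(nΣa² − (Σa)²)(nΣb² − (Σb)²)]
Numerator: 7×5193.05 − 189.5×193.9 = -392.7
Denominator: √[(37444.05 − 35910.25)(37850.47 − 37597.21)] = √[1533.8 × 253.26] = 623.2577
r = -392.7 / 623.2577 ≈ -0.6301

-0.6301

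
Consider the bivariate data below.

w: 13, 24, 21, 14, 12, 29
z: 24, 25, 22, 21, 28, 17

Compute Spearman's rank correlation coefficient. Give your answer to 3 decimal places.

Rank w: 2, 5, 4, 3, 1, 6
Rank z: 4, 5, 3, 2, 6, 1
d = rank(w) − rank(z): -2, 0, 1, 1, -5, 5; Σd² = 56
ρ = 1 − 6Σd² / [n(n²−1)] = 1 − 6×56 / (6×35) = 1 − 336/210 ≈ -0.600

-0.600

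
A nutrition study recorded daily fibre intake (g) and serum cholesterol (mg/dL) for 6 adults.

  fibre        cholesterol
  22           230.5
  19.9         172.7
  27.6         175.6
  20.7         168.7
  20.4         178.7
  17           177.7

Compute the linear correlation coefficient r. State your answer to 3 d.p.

n = 6, Σx = 127.6, Σy = 1103.9, Σx² = 2775.42, Σy² = 205761.57, Σxy = 23512.76
nΣxy − ΣxΣy = 141076.56 − 140857.64 = 218.92
nΣx² − (Σx)² = 16652.52 − 16281.76 = 370.76; nΣy² − (Σy)² = 1234569.42 − 1218595.21 = 15974.21
r = 218.92 / √(370.76 × 15974.21) = 218.92 / 2433.6389 ≈ 0.090

0.090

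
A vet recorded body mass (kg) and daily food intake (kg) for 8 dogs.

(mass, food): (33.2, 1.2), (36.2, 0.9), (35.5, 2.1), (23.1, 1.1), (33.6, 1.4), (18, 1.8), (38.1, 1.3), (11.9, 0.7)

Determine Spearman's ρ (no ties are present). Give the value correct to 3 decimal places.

0.238

Rank mass: 4, 7, 6, 3, 5, 2, 8, 1
Rank food: 4, 2, 8, 3, 6, 7, 5, 1
d = rank(mass) − rank(food): 0, 5, -2, 0, -1, -5, 3, 0; Σd² = 64
ρ = 1 − 6Σd² / [n(n²−1)] = 1 − 6×64 / (8×63) = 1 − 384/504 ≈ 0.238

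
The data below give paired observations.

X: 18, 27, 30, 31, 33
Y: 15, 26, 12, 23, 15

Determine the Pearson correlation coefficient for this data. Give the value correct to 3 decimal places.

n = 5, ΣX = 139, ΣY = 91, ΣX² = 4003, ΣY² = 1799, ΣXY = 2540
nΣXY − ΣXΣY = 12700 − 12649 = 51
nΣX² − (ΣX)² = 20015 − 19321 = 694; nΣY² − (ΣY)² = 8995 − 8281 = 714
r = 51 / √(694 × 714) = 51 / 703.9290 ≈ 0.072

0.072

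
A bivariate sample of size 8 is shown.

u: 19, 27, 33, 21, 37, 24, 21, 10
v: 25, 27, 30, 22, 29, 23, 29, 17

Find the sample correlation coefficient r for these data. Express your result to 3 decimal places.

n = 8, Σu = 192, Σv = 202, Σu² = 5106, Σv² = 5238, Σuv = 5060
nΣuv − ΣuΣv = 40480 − 38784 = 1696
nΣu² − (Σu)² = 40848 − 36864 = 3984; nΣv² − (Σv)² = 41904 − 40804 = 1100
r = 1696 / √(3984 × 1100) = 1696 / 2093.4183 ≈ 0.810

0.810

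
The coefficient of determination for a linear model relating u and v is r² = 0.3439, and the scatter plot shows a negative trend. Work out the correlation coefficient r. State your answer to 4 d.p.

|r| = √0.3439 = 0.5864
The association is negative, so r = −0.5864.

-0.5864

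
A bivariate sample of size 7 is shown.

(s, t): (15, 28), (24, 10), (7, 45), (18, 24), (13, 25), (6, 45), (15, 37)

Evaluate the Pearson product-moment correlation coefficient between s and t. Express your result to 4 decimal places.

-0.9294

n = 7, Σs = 98, Σt = 214, Σs² = 1604, Σt² = 7504, Σst = 2557
nΣst − ΣsΣt = 17899 − 20972 = -3073
nΣs² − (Σs)² = 11228 − 9604 = 1624; nΣt² − (Σt)² = 52528 − 45796 = 6732
r = -3073 / √(1624 × 6732) = -3073 / 3306.4737 ≈ -0.9294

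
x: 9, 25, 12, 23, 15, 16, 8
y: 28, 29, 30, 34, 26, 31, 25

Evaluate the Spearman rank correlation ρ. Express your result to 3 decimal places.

Rank x: 2, 7, 3, 6, 4, 5, 1
Rank y: 3, 4, 5, 7, 2, 6, 1
d = rank(x) − rank(y): -1, 3, -2, -1, 2, -1, 0; Σd² = 20
ρ = 1 − 6Σd² / [n(n²−1)] = 1 − 6×20 / (7×48) = 1 − 120/336 ≈ 0.643

0.643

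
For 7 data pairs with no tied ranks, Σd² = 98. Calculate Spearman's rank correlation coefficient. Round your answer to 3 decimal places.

ρ = 1 − 6Σd² / [n(n²−1)] = 1 − 6×98 / (7×48)
  = 1 − 588/336 = 1 − 1.7500 ≈ -0.750

-0.750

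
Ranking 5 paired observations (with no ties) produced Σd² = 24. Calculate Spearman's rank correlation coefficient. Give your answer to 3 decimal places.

-0.200

ρ = 1 − 6Σd² / [n(n²−1)] = 1 − 6×24 / (5×24)
  = 1 − 144/120 = 1 − 1.2000 ≈ -0.200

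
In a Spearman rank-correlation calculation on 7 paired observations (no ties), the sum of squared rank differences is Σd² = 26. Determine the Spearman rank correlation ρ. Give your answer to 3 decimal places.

ρ = 1 − 6Σd² / [n(n²−1)] = 1 − 6×26 / (7×48)
  = 1 − 156/336 = 1 − 0.4643 ≈ 0.536

0.536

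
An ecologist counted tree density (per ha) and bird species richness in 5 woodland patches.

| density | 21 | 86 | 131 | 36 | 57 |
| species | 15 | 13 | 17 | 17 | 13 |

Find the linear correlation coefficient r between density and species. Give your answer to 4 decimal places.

0.1374

n = 5, Σx = 331, Σy = 75, Σx² = 29543, Σy² = 1141, Σxy = 5013
nΣxy − ΣxΣy = 25065 − 24825 = 240
nΣx² − (Σx)² = 147715 − 109561 = 38154; nΣy² − (Σy)² = 5705 − 5625 = 80
r = 240 / √(38154 × 80) = 240 / 1747.0890 ≈ 0.1374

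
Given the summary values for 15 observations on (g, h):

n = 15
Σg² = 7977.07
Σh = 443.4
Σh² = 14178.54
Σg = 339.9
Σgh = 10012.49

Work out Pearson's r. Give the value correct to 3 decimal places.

r = (nΣgh − ΣgΣh) / √[(nΣg² − (Σg)²)(nΣh² − (Σh)²)]
Numerator: 15×10012.49 − 339.9×443.4 = -524.31
Denominator: √[(119656.05 − 115532.01)(212678.1 − 196603.56)] = √[4124.04 × 16074.54] = 8141.9928
r = -524.31 / 8141.9928 ≈ -0.064

-0.064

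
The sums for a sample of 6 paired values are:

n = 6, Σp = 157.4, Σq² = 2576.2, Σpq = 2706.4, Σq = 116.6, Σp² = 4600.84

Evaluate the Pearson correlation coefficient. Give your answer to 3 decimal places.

r = (nΣpq − ΣpΣq) / √[(nΣp² − (Σp)²)(nΣq² − (Σq)²)]
Numerator: 6×2706.4 − 157.4×116.6 = -2114.44
Denominator: √[(27605.04 − 24774.76)(15457.2 − 13595.56)] = √[2830.28 × 1861.64] = 2295.4221
r = -2114.44 / 2295.4221 ≈ -0.921

-0.921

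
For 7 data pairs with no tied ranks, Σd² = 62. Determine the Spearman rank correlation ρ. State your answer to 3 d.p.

-0.107

ρ = 1 − 6Σd² / [n(n²−1)] = 1 − 6×62 / (7×48)
  = 1 − 372/336 = 1 − 1.1071 ≈ -0.107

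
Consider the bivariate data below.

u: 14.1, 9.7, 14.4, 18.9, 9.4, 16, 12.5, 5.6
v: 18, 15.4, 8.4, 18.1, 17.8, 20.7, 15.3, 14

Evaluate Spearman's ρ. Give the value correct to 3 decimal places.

0.524

Rank u: 5, 3, 6, 8, 2, 7, 4, 1
Rank v: 6, 4, 1, 7, 5, 8, 3, 2
d = rank(u) − rank(v): -1, -1, 5, 1, -3, -1, 1, -1; Σd² = 40
ρ = 1 − 6Σd² / [n(n²−1)] = 1 − 6×40 / (8×63) = 1 − 240/504 ≈ 0.524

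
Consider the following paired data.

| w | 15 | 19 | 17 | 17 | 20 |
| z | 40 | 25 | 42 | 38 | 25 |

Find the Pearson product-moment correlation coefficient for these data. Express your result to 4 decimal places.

n = 5, Σw = 88, Σz = 170, Σw² = 1564, Σz² = 6058, Σwz = 2935
nΣwz − ΣwΣz = 14675 − 14960 = -285
nΣw² − (Σw)² = 7820 − 7744 = 76; nΣz² − (Σz)² = 30290 − 28900 = 1390
r = -285 / √(76 × 1390) = -285 / 325.0231 ≈ -0.8769

-0.8769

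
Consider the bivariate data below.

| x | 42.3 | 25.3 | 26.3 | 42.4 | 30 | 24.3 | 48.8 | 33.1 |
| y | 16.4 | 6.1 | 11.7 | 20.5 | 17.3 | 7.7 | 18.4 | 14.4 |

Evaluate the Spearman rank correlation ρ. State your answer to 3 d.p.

0.881

Rank x: 6, 2, 3, 7, 4, 1, 8, 5
Rank y: 5, 1, 3, 8, 6, 2, 7, 4
d = rank(x) − rank(y): 1, 1, 0, -1, -2, -1, 1, 1; Σd² = 10
ρ = 1 − 6Σd² / [n(n²−1)] = 1 − 6×10 / (8×63) = 1 − 60/504 ≈ 0.881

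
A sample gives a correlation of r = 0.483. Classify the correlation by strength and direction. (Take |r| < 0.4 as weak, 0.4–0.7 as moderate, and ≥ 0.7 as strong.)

r = 0.483 > 0 so the relationship is positive.
|r| = 0.483, which falls in the moderate range.

moderate positive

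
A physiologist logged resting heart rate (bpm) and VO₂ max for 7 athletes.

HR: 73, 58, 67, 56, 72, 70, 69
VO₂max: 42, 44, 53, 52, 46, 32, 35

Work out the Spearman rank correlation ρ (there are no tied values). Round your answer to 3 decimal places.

Rank HR: 7, 2, 3, 1, 6, 5, 4
Rank VO₂max: 3, 4, 7, 6, 5, 1, 2
d = rank(HR) − rank(VO₂max): 4, -2, -4, -5, 1, 4, 2; Σd² = 82
ρ = 1 − 6Σd² / [n(n²−1)] = 1 − 6×82 / (7×48) = 1 − 492/336 ≈ -0.464

-0.464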